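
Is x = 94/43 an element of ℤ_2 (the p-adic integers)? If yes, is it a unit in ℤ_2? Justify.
x ∈ ℤ_2 but not a unit; v_2(x) = 1 > 0

ℤ_2 = {x ∈ ℚ_2 : v_2(x) ≥ 0} and ℤ_2^× = {x ∈ ℤ_2 : v_2(x) = 0}. Here v_2(94/43) = v_2(num) − v_2(den) = 1; compare against these criteria.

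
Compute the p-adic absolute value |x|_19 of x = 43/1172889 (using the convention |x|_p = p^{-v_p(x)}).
|43/1172889|_19 = 130321

Step 1 — compute v_19(x) by factoring powers of 19 out of the numerator and denominator: v_19(43/1172889) = -4. Step 2 — apply |x|_p = p^{-v_p(x)} = 19^{4} = 130321.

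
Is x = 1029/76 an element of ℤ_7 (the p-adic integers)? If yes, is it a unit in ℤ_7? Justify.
x ∈ ℤ_7 but not a unit; v_7(x) = 3 > 0

ℤ_7 = {x ∈ ℚ_7 : v_7(x) ≥ 0} and ℤ_7^× = {x ∈ ℤ_7 : v_7(x) = 0}. Here v_7(1029/76) = v_7(num) − v_7(den) = 3; compare against these criteria.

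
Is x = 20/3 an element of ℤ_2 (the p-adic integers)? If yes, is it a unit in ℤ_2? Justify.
x ∈ ℤ_2 but not a unit; v_2(x) = 2 > 0

ℤ_2 = {x ∈ ℚ_2 : v_2(x) ≥ 0} and ℤ_2^× = {x ∈ ℤ_2 : v_2(x) = 0}. Here v_2(20/3) = v_2(num) − v_2(den) = 2; compare against these criteria.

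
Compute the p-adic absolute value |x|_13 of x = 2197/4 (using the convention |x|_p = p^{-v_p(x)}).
|2197/4|_13 = 1/2197

Step 1 — compute v_13(x) by factoring powers of 13 out of the numerator and denominator: v_13(2197/4) = 3. Step 2 — apply |x|_p = p^{-v_p(x)} = 13^{-3} = 1/2197.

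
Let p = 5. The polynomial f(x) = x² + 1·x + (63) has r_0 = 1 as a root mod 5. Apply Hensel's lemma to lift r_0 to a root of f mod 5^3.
r_2 = 96 (mod 125)

Hensel: r_{i+1} = r_i − f(r_i)·(f′(r_i))^{-1} mod 5^{i+2}, f′(x) = 2x + 1. Iterate:
  r_0 = 1 (mod 5)
  r_1 = 21 (mod 25)
  r_2 = 96 (mod 125)
Final: r = 96 satisfies f(r) ≡ 0 mod 5^3.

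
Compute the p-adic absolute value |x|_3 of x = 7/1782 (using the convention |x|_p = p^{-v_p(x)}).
|7/1782|_3 = 81

Step 1 — compute v_3(x) by factoring powers of 3 out of the numerator and denominator: v_3(7/1782) = -4. Step 2 — apply |x|_p = p^{-v_p(x)} = 3^{4} = 81.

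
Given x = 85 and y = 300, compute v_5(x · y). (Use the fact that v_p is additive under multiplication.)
v_5(25500) = 3

v_p(x) = 1 (factor: 85 = 5^1 · 17); v_p(y) = 2 (factor: 300 = 5^2 · 12). Additivity: v_p(xy) = v_p(x) + v_p(y) = 1 + 2 = 3. (Direct check: xy = 25500 = 5^3 · (204).)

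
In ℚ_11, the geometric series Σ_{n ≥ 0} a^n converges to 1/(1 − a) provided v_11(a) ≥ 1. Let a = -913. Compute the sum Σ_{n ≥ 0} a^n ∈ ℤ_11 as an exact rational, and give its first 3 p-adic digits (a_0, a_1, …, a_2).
Σ a^n = 1/(1 − a) = 1/914;  first 3 digits = (1, 5, 6)

v_11(a) = 1 ≥ 1, so the series converges in ℤ_11 to 1/(1 − a) = 1/(1 − (-913)) = 1/914. Expand this rational in ℤ_11: compute digits iteratively via d_i = x_i mod 11, x_{i+1} = (x_i − d_i)/11. The first 3 digits are (1, 5, 6).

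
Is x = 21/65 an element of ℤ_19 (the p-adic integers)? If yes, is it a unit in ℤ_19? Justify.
x ∈ ℤ_19^× (unit); v_19(x) = 0

ℤ_19 = {x ∈ ℚ_19 : v_19(x) ≥ 0} and ℤ_19^× = {x ∈ ℤ_19 : v_19(x) = 0}. Here v_19(21/65) = v_19(num) − v_19(den) = 0; compare against these criteria.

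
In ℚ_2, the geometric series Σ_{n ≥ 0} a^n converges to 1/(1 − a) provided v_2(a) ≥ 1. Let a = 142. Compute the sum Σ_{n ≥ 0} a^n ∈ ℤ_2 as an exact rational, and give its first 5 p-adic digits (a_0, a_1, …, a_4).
Σ a^n = 1/(1 − a) = -1/141;  first 5 digits = (1, 1, 0, 1, 1)

v_2(a) = 1 ≥ 1, so the series converges in ℤ_2 to 1/(1 − a) = 1/(1 − 142) = -1/141. Expand this rational in ℤ_2: compute digits iteratively via d_i = x_i mod 2, x_{i+1} = (x_i − d_i)/2. The first 5 digits are (1, 1, 0, 1, 1).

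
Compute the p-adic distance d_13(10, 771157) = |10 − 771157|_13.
d_13(10, 771157) = 1/28561

Step 1 — x − y = 10 − 771157 = -771147. Step 2 — v_13(-771147) = 4 (factor: -771147 = −(13^4 · 27); the sign does not affect v_p). Step 3 — |x − y|_13 = 13^{-4} = 1/28561.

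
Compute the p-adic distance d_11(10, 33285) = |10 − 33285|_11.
d_11(10, 33285) = 1/1331

Step 1 — x − y = 10 − 33285 = -33275. Step 2 — v_11(-33275) = 3 (factor: -33275 = −(11^3 · 25); the sign does not affect v_p). Step 3 — |x − y|_11 = 11^{-3} = 1/1331.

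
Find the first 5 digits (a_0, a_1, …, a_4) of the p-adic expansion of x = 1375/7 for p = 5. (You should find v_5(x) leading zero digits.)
(a_0, …, a_4) = (0, 0, 0, 3, 4)

v_5(1375/7) = 3, so a_0 = ... = a_2 = 0. Factor out: x = 5^3 · u with u = 11/7 a unit in ℤ_5. Expand u iteratively via a_{v+i} = u_i mod 5, u_{i+1} = (u_i − a_{v+i})/5:
  u_0 = 11/7;  a_3 = 3;  u_1 = (u_0 − 3)/5 = -2/7
  u_1 = -2/7;  a_4 = 4;  u_2 = (u_1 − 4)/5 = -6/7
Digits: (0, 0, 0, 3, 4).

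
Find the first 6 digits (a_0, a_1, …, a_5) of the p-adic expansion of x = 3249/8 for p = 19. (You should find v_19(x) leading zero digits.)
(a_0, …, a_5) = (0, 0, 13, 16, 11, 16)

v_19(3249/8) = 2, so a_0 = ... = a_1 = 0. Factor out: x = 19^2 · u with u = 9/8 a unit in ℤ_19. Expand u iteratively via a_{v+i} = u_i mod 19, u_{i+1} = (u_i − a_{v+i})/19:
  u_0 = 9/8;  a_2 = 13;  u_1 = (u_0 − 13)/19 = -5/8
  u_1 = -5/8;  a_3 = 16;  u_2 = (u_1 − 16)/19 = -7/8
  u_2 = -7/8;  a_4 = 11;  u_3 = (u_2 − 11)/19 = -5/8
  u_3 = -5/8;  a_5 = 16;  u_4 = (u_3 − 16)/19 = -7/8
Digits: (0, 0, 13, 16, 11, 16).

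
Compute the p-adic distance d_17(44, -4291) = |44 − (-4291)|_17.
d_17(44, -4291) = 1/289

Step 1 — x − y = 44 − (-4291) = 4335. Step 2 — v_17(4335) = 2 (factor: 4335 = (17^2 · 15); the sign does not affect v_p). Step 3 — |x − y|_17 = 17^{-2} = 1/289.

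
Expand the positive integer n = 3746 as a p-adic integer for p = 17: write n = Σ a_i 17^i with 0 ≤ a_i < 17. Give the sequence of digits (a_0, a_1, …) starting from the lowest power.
(a_0, a_1, …) = (6, 16, 12)

Repeated division by 17 gives the digits low-to-high: 3746 = 6 + 16·17^1 + 12·17^2. Digit sequence: (6, 16, 12).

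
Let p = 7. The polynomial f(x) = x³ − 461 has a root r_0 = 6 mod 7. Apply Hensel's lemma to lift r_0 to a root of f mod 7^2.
r_1 = 6 (mod 49)

Hensel: r_{i+1} = r_i − f(r_i)/f′(r_i) mod 7^{i+2}, where f′(x) = 3x². Iterate:
  r_0 = 6 (mod 7)
  r_1 = 6 (mod 49)
Final: r = 6 with f(r) ≡ 0 mod 7^2.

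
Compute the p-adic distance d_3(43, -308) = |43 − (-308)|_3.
d_3(43, -308) = 1/27

Step 1 — x − y = 43 − (-308) = 351. Step 2 — v_3(351) = 3 (factor: 351 = (3^3 · 13); the sign does not affect v_p). Step 3 — |x − y|_3 = 3^{-3} = 1/27.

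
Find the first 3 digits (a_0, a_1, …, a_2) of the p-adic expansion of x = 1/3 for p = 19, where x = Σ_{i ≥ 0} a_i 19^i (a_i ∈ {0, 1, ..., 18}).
(a_0, …, a_2) = (13, 12, 12)

v_19(1/3) = 0 (numerator and denominator both coprime to 19), so x ∈ ℤ_19^×. Compute digits iteratively via a_i = x_i mod 19, x_{i+1} = (x_i − a_i)/19, with x_0 = x:
  x_0 = 1/3;  a_0 = 13;  x_1 = (x_0 − 13)/19 = -2/3
  x_1 = -2/3;  a_1 = 12;  x_2 = (x_1 − 12)/19 = -2/3
  x_2 = -2/3;  a_2 = 12;  x_3 = (x_2 − 12)/19 = -2/3
Digits: (13, 12, 12).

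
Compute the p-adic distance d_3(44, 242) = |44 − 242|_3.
d_3(44, 242) = 1/9

Step 1 — x − y = 44 − 242 = -198. Step 2 — v_3(-198) = 2 (factor: -198 = −(3^2 · 22); the sign does not affect v_p). Step 3 — |x − y|_3 = 3^{-2} = 1/9.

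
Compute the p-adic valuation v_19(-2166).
v_19(-2166) = 2

v_19(n) is the largest exponent k such that 19^k divides n. Factor out: -2166 = -19^2 · 6. (Sign doesn't affect v_p.) So v_19(-2166) = 2.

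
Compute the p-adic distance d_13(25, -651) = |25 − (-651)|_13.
d_13(25, -651) = 1/169

Step 1 — x − y = 25 − (-651) = 676. Step 2 — v_13(676) = 2 (factor: 676 = (13^2 · 4); the sign does not affect v_p). Step 3 — |x − y|_13 = 13^{-2} = 1/169.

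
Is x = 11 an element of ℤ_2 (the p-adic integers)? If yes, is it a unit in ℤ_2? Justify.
x ∈ ℤ_2^× (unit); v_2(x) = 0

ℤ_2 = {x ∈ ℚ_2 : v_2(x) ≥ 0} and ℤ_2^× = {x ∈ ℤ_2 : v_2(x) = 0}. Here v_2(11) = v_2(num) − v_2(den) = 0; compare against these criteria.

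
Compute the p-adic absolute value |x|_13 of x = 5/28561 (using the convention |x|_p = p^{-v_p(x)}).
|5/28561|_13 = 28561

Step 1 — compute v_13(x) by factoring powers of 13 out of the numerator and denominator: v_13(5/28561) = -4. Step 2 — apply |x|_p = p^{-v_p(x)} = 13^{4} = 28561.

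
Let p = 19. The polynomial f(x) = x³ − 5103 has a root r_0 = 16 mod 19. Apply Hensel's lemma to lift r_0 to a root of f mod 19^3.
r_2 = 3075 (mod 6859)

Hensel: r_{i+1} = r_i − f(r_i)/f′(r_i) mod 19^{i+2}, where f′(x) = 3x². Iterate:
  r_0 = 16 (mod 19)
  r_1 = 187 (mod 361)
  r_2 = 3075 (mod 6859)
Final: r = 3075 with f(r) ≡ 0 mod 19^3.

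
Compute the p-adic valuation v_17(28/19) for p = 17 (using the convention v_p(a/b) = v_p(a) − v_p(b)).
v_17(28/19) = 0

Factor powers of 17 from the numerator and denominator of the reduced fraction: 28 = 17^0 · 28 and 19 = 17^0 · 19. Apply v_p(a/b) = v_p(a) − v_p(b): v_17(28/19) = 0 − 0 = 0.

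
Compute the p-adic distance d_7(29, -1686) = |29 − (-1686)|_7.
d_7(29, -1686) = 1/343

Step 1 — x − y = 29 − (-1686) = 1715. Step 2 — v_7(1715) = 3 (factor: 1715 = (7^3 · 5); the sign does not affect v_p). Step 3 — |x − y|_7 = 7^{-3} = 1/343.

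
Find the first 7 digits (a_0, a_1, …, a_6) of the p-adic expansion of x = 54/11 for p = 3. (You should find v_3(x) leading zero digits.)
(a_0, …, a_6) = (0, 0, 0, 1, 0, 1, 1)

v_3(54/11) = 3, so a_0 = ... = a_2 = 0. Factor out: x = 3^3 · u with u = 2/11 a unit in ℤ_3. Expand u iteratively via a_{v+i} = u_i mod 3, u_{i+1} = (u_i − a_{v+i})/3:
  u_0 = 2/11;  a_3 = 1;  u_1 = (u_0 − 1)/3 = -3/11
  u_1 = -3/11;  a_4 = 0;  u_2 = (u_1 − 0)/3 = -1/11
  u_2 = -1/11;  a_5 = 1;  u_3 = (u_2 − 1)/3 = -4/11
  u_3 = -4/11;  a_6 = 1;  u_4 = (u_3 − 1)/3 = -5/11
Digits: (0, 0, 0, 1, 0, 1, 1).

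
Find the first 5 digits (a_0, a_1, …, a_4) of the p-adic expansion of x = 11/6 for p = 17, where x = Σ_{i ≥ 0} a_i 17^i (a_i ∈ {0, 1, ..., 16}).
(a_0, …, a_4) = (16, 2, 14, 2, 14)

v_17(11/6) = 0 (numerator and denominator both coprime to 17), so x ∈ ℤ_17^×. Compute digits iteratively via a_i = x_i mod 17, x_{i+1} = (x_i − a_i)/17, with x_0 = x:
  x_0 = 11/6;  a_0 = 16;  x_1 = (x_0 − 16)/17 = -5/6
  x_1 = -5/6;  a_1 = 2;  x_2 = (x_1 − 2)/17 = -1/6
  x_2 = -1/6;  a_2 = 14;  x_3 = (x_2 − 14)/17 = -5/6
  x_3 = -5/6;  a_3 = 2;  x_4 = (x_3 − 2)/17 = -1/6
  x_4 = -1/6;  a_4 = 14;  x_5 = (x_4 − 14)/17 = -5/6
Digits: (16, 2, 14, 2, 14).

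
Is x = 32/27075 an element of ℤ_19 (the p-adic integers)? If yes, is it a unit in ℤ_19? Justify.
x ∉ ℤ_19 (v_19(x) = -2 < 0)

ℤ_19 = {x ∈ ℚ_19 : v_19(x) ≥ 0} and ℤ_19^× = {x ∈ ℤ_19 : v_19(x) = 0}. Here v_19(32/27075) = v_19(num) − v_19(den) = -2; compare against these criteria.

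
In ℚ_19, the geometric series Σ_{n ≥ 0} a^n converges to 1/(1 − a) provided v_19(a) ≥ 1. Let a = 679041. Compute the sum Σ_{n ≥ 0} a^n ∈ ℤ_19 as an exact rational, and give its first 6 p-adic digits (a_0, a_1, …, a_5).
Σ a^n = 1/(1 − a) = -1/679040;  first 6 digits = (1, 0, 0, 4, 5, 0)

v_19(a) = 3 ≥ 1, so the series converges in ℤ_19 to 1/(1 − a) = 1/(1 − 679041) = -1/679040. Expand this rational in ℤ_19: compute digits iteratively via d_i = x_i mod 19, x_{i+1} = (x_i − d_i)/19. The first 6 digits are (1, 0, 0, 4, 5, 0).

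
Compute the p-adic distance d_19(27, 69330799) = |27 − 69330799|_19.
d_19(27, 69330799) = 1/2476099

Step 1 — x − y = 27 − 69330799 = -69330772. Step 2 — v_19(-69330772) = 5 (factor: -69330772 = −(19^5 · 28); the sign does not affect v_p). Step 3 — |x − y|_19 = 19^{-5} = 1/2476099.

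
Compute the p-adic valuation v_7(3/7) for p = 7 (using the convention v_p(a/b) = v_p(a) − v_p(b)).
v_7(3/7) = -1

Factor powers of 7 from the numerator and denominator of the reduced fraction: 3 = 7^0 · 3 and 7 = 7^1 · 1. Apply v_p(a/b) = v_p(a) − v_p(b): v_7(3/7) = 0 − 1 = -1.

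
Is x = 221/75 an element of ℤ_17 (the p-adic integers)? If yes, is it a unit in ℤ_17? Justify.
x ∈ ℤ_17 but not a unit; v_17(x) = 1 > 0

ℤ_17 = {x ∈ ℚ_17 : v_17(x) ≥ 0} and ℤ_17^× = {x ∈ ℤ_17 : v_17(x) = 0}. Here v_17(221/75) = v_17(num) − v_17(den) = 1; compare against these criteria.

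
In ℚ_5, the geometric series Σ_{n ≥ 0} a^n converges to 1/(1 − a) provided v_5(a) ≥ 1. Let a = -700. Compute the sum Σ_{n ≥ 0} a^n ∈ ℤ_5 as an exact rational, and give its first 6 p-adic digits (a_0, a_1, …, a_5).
Σ a^n = 1/(1 − a) = 1/701;  first 6 digits = (1, 0, 2, 4, 2, 1)

v_5(a) = 2 ≥ 1, so the series converges in ℤ_5 to 1/(1 − a) = 1/(1 − (-700)) = 1/701. Expand this rational in ℤ_5: compute digits iteratively via d_i = x_i mod 5, x_{i+1} = (x_i − d_i)/5. The first 6 digits are (1, 0, 2, 4, 2, 1).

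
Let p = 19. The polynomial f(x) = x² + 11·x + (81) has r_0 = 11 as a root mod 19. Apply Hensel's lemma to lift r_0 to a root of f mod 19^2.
r_1 = 220 (mod 361)

Hensel: r_{i+1} = r_i − f(r_i)·(f′(r_i))^{-1} mod 19^{i+2}, f′(x) = 2x + 11. Iterate:
  r_0 = 11 (mod 19)
  r_1 = 220 (mod 361)
Final: r = 220 satisfies f(r) ≡ 0 mod 19^2.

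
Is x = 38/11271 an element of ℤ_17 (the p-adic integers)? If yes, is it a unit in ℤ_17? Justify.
x ∉ ℤ_17 (v_17(x) = -2 < 0)

ℤ_17 = {x ∈ ℚ_17 : v_17(x) ≥ 0} and ℤ_17^× = {x ∈ ℤ_17 : v_17(x) = 0}. Here v_17(38/11271) = v_17(num) − v_17(den) = -2; compare against these criteria.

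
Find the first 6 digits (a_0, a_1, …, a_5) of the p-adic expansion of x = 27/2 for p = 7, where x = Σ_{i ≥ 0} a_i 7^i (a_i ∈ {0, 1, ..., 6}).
(a_0, …, a_5) = (3, 5, 3, 3, 3, 3)

v_7(27/2) = 0 (numerator and denominator both coprime to 7), so x ∈ ℤ_7^×. Compute digits iteratively via a_i = x_i mod 7, x_{i+1} = (x_i − a_i)/7, with x_0 = x:
  x_0 = 27/2;  a_0 = 3;  x_1 = (x_0 − 3)/7 = 3/2
  x_1 = 3/2;  a_1 = 5;  x_2 = (x_1 − 5)/7 = -1/2
  x_2 = -1/2;  a_2 = 3;  x_3 = (x_2 − 3)/7 = -1/2
  x_3 = -1/2;  a_3 = 3;  x_4 = (x_3 − 3)/7 = -1/2
  x_4 = -1/2;  a_4 = 3;  x_5 = (x_4 − 3)/7 = -1/2
  x_5 = -1/2;  a_5 = 3;  x_6 = (x_5 − 3)/7 = -1/2
Digits: (3, 5, 3, 3, 3, 3).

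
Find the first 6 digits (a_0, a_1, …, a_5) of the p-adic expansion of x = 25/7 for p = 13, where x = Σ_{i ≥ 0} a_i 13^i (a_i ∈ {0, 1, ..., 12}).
(a_0, …, a_5) = (11, 5, 7, 5, 7, 5)

v_13(25/7) = 0 (numerator and denominator both coprime to 13), so x ∈ ℤ_13^×. Compute digits iteratively via a_i = x_i mod 13, x_{i+1} = (x_i − a_i)/13, with x_0 = x:
  x_0 = 25/7;  a_0 = 11;  x_1 = (x_0 − 11)/13 = -4/7
  x_1 = -4/7;  a_1 = 5;  x_2 = (x_1 − 5)/13 = -3/7
  x_2 = -3/7;  a_2 = 7;  x_3 = (x_2 − 7)/13 = -4/7
  x_3 = -4/7;  a_3 = 5;  x_4 = (x_3 − 5)/13 = -3/7
  x_4 = -3/7;  a_4 = 7;  x_5 = (x_4 − 7)/13 = -4/7
  x_5 = -4/7;  a_5 = 5;  x_6 = (x_5 − 5)/13 = -3/7
Digits: (11, 5, 7, 5, 7, 5).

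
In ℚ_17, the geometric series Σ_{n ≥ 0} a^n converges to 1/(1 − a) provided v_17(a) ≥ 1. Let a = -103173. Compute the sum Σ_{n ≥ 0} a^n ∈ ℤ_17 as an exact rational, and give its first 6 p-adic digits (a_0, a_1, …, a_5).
Σ a^n = 1/(1 − a) = 1/103174;  first 6 digits = (1, 0, 0, 13, 15, 16)

v_17(a) = 3 ≥ 1, so the series converges in ℤ_17 to 1/(1 − a) = 1/(1 − (-103173)) = 1/103174. Expand this rational in ℤ_17: compute digits iteratively via d_i = x_i mod 17, x_{i+1} = (x_i − d_i)/17. The first 6 digits are (1, 0, 0, 13, 15, 16).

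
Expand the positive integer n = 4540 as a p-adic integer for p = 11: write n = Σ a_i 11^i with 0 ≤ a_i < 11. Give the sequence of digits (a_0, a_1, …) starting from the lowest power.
(a_0, a_1, …) = (8, 5, 4, 3)

Repeated division by 11 gives the digits low-to-high: 4540 = 8 + 5·11^1 + 4·11^2 + 3·11^3. Digit sequence: (8, 5, 4, 3).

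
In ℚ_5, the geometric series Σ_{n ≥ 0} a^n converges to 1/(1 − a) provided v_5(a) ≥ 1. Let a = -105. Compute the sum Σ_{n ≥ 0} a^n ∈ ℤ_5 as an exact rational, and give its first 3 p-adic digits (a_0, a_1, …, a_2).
Σ a^n = 1/(1 − a) = 1/106;  first 3 digits = (1, 4, 1)

v_5(a) = 1 ≥ 1, so the series converges in ℤ_5 to 1/(1 − a) = 1/(1 − (-105)) = 1/106. Expand this rational in ℤ_5: compute digits iteratively via d_i = x_i mod 5, x_{i+1} = (x_i − d_i)/5. The first 3 digits are (1, 4, 1).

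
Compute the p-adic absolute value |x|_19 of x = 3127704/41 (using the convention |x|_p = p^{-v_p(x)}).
|3127704/41|_19 = 1/130321

Step 1 — compute v_19(x) by factoring powers of 19 out of the numerator and denominator: v_19(3127704/41) = 4. Step 2 — apply |x|_p = p^{-v_p(x)} = 19^{-4} = 1/130321.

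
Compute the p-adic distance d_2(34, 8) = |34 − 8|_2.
d_2(34, 8) = 1/2

Step 1 — x − y = 34 − 8 = 26. Step 2 — v_2(26) = 1 (factor: 26 = (2^1 · 13); the sign does not affect v_p). Step 3 — |x − y|_2 = 2^{-1} = 1/2.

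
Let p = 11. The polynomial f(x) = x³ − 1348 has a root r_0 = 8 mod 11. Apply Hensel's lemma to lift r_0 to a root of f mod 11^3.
r_2 = 756 (mod 1331)

Hensel: r_{i+1} = r_i − f(r_i)/f′(r_i) mod 11^{i+2}, where f′(x) = 3x². Iterate:
  r_0 = 8 (mod 11)
  r_1 = 30 (mod 121)
  r_2 = 756 (mod 1331)
Final: r = 756 with f(r) ≡ 0 mod 11^3.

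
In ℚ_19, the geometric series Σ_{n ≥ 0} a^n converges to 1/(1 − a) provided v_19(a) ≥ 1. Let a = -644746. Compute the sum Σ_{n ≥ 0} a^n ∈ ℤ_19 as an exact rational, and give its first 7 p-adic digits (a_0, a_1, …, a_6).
Σ a^n = 1/(1 − a) = 1/644747;  first 7 digits = (1, 0, 0, 1, 14, 18, 0)

v_19(a) = 3 ≥ 1, so the series converges in ℤ_19 to 1/(1 − a) = 1/(1 − (-644746)) = 1/644747. Expand this rational in ℤ_19: compute digits iteratively via d_i = x_i mod 19, x_{i+1} = (x_i − d_i)/19. The first 7 digits are (1, 0, 0, 1, 14, 18, 0).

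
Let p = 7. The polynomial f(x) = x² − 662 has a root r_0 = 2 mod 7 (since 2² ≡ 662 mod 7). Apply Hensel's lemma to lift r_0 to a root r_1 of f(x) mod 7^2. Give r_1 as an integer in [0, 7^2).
r_1 = 44 (mod 49)

Hensel's recurrence: r_{i+1} = r_i − f(r_i)·(f′(r_i))^{-1} mod 7^{i+2}, with f′(x) = 2x. Iterate:
  r_0 = 2 (mod 7)
  r_1 = 44 (mod 49)
Final: r_1 = 44, and one checks f(r_1) ≡ 0 mod 7^2.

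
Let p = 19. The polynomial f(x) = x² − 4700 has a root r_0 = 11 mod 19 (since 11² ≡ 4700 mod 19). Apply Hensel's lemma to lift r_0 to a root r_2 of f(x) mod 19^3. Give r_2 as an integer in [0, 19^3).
r_2 = 3583 (mod 6859)

Hensel's recurrence: r_{i+1} = r_i − f(r_i)·(f′(r_i))^{-1} mod 19^{i+2}, with f′(x) = 2x. Iterate:
  r_0 = 11 (mod 19)
  r_1 = 334 (mod 361)
  r_2 = 3583 (mod 6859)
Final: r_2 = 3583, and one checks f(r_2) ≡ 0 mod 19^3.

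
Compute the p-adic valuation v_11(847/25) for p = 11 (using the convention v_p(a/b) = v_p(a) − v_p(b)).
v_11(847/25) = 2

Factor powers of 11 from the numerator and denominator of the reduced fraction: 847 = 11^2 · 7 and 25 = 11^0 · 25. Apply v_p(a/b) = v_p(a) − v_p(b): v_11(847/25) = 2 − 0 = 2.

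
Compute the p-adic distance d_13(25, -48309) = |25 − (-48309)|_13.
d_13(25, -48309) = 1/2197

Step 1 — x − y = 25 − (-48309) = 48334. Step 2 — v_13(48334) = 3 (factor: 48334 = (13^3 · 22); the sign does not affect v_p). Step 3 — |x − y|_13 = 13^{-3} = 1/2197.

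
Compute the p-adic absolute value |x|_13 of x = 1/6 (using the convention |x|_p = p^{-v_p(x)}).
|1/6|_13 = 1

Step 1 — compute v_13(x) by factoring powers of 13 out of the numerator and denominator: v_13(1/6) = 0. Step 2 — apply |x|_p = p^{-v_p(x)} = 13^{0} = 1.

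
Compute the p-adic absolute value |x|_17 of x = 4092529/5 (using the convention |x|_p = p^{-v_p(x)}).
|4092529/5|_17 = 1/83521

Step 1 — compute v_17(x) by factoring powers of 17 out of the numerator and denominator: v_17(4092529/5) = 4. Step 2 — apply |x|_p = p^{-v_p(x)} = 17^{-4} = 1/83521.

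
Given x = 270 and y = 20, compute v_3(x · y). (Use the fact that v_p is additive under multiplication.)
v_3(5400) = 3

v_p(x) = 3 (factor: 270 = 3^3 · 10); v_p(y) = 0 (factor: 20 = 3^0 · 20). Additivity: v_p(xy) = v_p(x) + v_p(y) = 3 + 0 = 3. (Direct check: xy = 5400 = 3^3 · (200).)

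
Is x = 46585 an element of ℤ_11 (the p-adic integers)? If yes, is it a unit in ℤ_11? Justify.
x ∈ ℤ_11 but not a unit; v_11(x) = 3 > 0

ℤ_11 = {x ∈ ℚ_11 : v_11(x) ≥ 0} and ℤ_11^× = {x ∈ ℤ_11 : v_11(x) = 0}. Here v_11(46585) = v_11(num) − v_11(den) = 3; compare against these criteria.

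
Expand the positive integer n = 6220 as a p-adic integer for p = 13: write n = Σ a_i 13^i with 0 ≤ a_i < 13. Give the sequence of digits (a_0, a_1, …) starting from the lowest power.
(a_0, a_1, …) = (6, 10, 10, 2)

Repeated division by 13 gives the digits low-to-high: 6220 = 6 + 10·13^1 + 10·13^2 + 2·13^3. Digit sequence: (6, 10, 10, 2).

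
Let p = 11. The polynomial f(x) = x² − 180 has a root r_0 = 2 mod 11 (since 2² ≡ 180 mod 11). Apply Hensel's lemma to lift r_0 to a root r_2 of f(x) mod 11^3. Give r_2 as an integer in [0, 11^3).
r_2 = 893 (mod 1331)

Hensel's recurrence: r_{i+1} = r_i − f(r_i)·(f′(r_i))^{-1} mod 11^{i+2}, with f′(x) = 2x. Iterate:
  r_0 = 2 (mod 11)
  r_1 = 46 (mod 121)
  r_2 = 893 (mod 1331)
Final: r_2 = 893, and one checks f(r_2) ≡ 0 mod 11^3.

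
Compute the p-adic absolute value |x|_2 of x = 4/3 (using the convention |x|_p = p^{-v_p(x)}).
|4/3|_2 = 1/4

Step 1 — compute v_2(x) by factoring powers of 2 out of the numerator and denominator: v_2(4/3) = 2. Step 2 — apply |x|_p = p^{-v_p(x)} = 2^{-2} = 1/4.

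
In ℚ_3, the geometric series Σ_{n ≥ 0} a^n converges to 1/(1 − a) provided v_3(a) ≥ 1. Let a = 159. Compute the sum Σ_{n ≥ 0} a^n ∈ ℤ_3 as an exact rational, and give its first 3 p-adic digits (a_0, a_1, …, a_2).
Σ a^n = 1/(1 − a) = -1/158;  first 3 digits = (1, 2, 0)

v_3(a) = 1 ≥ 1, so the series converges in ℤ_3 to 1/(1 − a) = 1/(1 − 159) = -1/158. Expand this rational in ℤ_3: compute digits iteratively via d_i = x_i mod 3, x_{i+1} = (x_i − d_i)/3. The first 3 digits are (1, 2, 0).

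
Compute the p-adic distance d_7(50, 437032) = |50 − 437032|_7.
d_7(50, 437032) = 1/16807

Step 1 — x − y = 50 − 437032 = -436982. Step 2 — v_7(-436982) = 5 (factor: -436982 = −(7^5 · 26); the sign does not affect v_p). Step 3 — |x − y|_7 = 7^{-5} = 1/16807.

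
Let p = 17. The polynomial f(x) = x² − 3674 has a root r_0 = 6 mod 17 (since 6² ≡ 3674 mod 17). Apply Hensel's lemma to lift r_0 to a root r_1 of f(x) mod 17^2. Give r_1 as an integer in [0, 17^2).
r_1 = 261 (mod 289)

Hensel's recurrence: r_{i+1} = r_i − f(r_i)·(f′(r_i))^{-1} mod 17^{i+2}, with f′(x) = 2x. Iterate:
  r_0 = 6 (mod 17)
  r_1 = 261 (mod 289)
Final: r_1 = 261, and one checks f(r_1) ≡ 0 mod 17^2.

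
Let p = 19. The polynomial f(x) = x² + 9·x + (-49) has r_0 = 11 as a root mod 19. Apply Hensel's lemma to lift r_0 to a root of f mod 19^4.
r_3 = 22830 (mod 130321)

Hensel: r_{i+1} = r_i − f(r_i)·(f′(r_i))^{-1} mod 19^{i+2}, f′(x) = 2x + 9. Iterate:
  r_0 = 11 (mod 19)
  r_1 = 87 (mod 361)
  r_2 = 2253 (mod 6859)
  r_3 = 22830 (mod 130321)
Final: r = 22830 satisfies f(r) ≡ 0 mod 19^4.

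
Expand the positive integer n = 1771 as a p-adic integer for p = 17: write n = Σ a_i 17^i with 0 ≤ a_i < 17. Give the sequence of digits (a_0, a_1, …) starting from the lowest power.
(a_0, a_1, …) = (3, 2, 6)

Repeated division by 17 gives the digits low-to-high: 1771 = 3 + 2·17^1 + 6·17^2. Digit sequence: (3, 2, 6).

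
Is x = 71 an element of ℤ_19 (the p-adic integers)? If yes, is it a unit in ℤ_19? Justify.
x ∈ ℤ_19^× (unit); v_19(x) = 0

ℤ_19 = {x ∈ ℚ_19 : v_19(x) ≥ 0} and ℤ_19^× = {x ∈ ℤ_19 : v_19(x) = 0}. Here v_19(71) = v_19(num) − v_19(den) = 0; compare against these criteria.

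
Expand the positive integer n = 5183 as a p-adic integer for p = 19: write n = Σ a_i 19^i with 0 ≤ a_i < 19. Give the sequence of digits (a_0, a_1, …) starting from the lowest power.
(a_0, a_1, …) = (15, 6, 14)

Repeated division by 19 gives the digits low-to-high: 5183 = 15 + 6·19^1 + 14·19^2. Digit sequence: (15, 6, 14).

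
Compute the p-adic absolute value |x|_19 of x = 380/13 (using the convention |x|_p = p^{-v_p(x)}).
|380/13|_19 = 1/19

Step 1 — compute v_19(x) by factoring powers of 19 out of the numerator and denominator: v_19(380/13) = 1. Step 2 — apply |x|_p = p^{-v_p(x)} = 19^{-1} = 1/19.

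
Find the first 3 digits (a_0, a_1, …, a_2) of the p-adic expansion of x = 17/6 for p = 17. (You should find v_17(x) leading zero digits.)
(a_0, …, a_2) = (0, 3, 14)

v_17(17/6) = 1, so a_0 = ... = a_0 = 0. Factor out: x = 17^1 · u with u = 1/6 a unit in ℤ_17. Expand u iteratively via a_{v+i} = u_i mod 17, u_{i+1} = (u_i − a_{v+i})/17:
  u_0 = 1/6;  a_1 = 3;  u_1 = (u_0 − 3)/17 = -1/6
  u_1 = -1/6;  a_2 = 14;  u_2 = (u_1 − 14)/17 = -5/6
Digits: (0, 3, 14).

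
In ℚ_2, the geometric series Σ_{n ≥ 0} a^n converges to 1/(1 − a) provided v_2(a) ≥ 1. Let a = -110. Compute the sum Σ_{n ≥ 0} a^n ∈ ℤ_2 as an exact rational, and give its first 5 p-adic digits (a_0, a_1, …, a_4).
Σ a^n = 1/(1 − a) = 1/111;  first 5 digits = (1, 1, 1, 1, 0)

v_2(a) = 1 ≥ 1, so the series converges in ℤ_2 to 1/(1 − a) = 1/(1 − (-110)) = 1/111. Expand this rational in ℤ_2: compute digits iteratively via d_i = x_i mod 2, x_{i+1} = (x_i − d_i)/2. The first 5 digits are (1, 1, 1, 1, 0).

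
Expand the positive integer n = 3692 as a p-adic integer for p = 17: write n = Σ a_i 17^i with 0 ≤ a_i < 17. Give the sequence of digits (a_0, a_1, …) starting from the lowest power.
(a_0, a_1, …) = (3, 13, 12)

Repeated division by 17 gives the digits low-to-high: 3692 = 3 + 13·17^1 + 12·17^2. Digit sequence: (3, 13, 12).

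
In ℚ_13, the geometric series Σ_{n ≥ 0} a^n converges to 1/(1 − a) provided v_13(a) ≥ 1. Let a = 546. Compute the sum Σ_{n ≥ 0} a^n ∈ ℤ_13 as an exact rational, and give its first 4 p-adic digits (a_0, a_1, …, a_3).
Σ a^n = 1/(1 − a) = -1/545;  first 4 digits = (1, 3, 12, 6)

v_13(a) = 1 ≥ 1, so the series converges in ℤ_13 to 1/(1 − a) = 1/(1 − 546) = -1/545. Expand this rational in ℤ_13: compute digits iteratively via d_i = x_i mod 13, x_{i+1} = (x_i − d_i)/13. The first 4 digits are (1, 3, 12, 6).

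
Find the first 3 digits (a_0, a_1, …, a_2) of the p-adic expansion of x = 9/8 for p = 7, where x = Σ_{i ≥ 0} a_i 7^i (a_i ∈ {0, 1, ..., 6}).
(a_0, …, a_2) = (2, 6, 0)

v_7(9/8) = 0 (numerator and denominator both coprime to 7), so x ∈ ℤ_7^×. Compute digits iteratively via a_i = x_i mod 7, x_{i+1} = (x_i − a_i)/7, with x_0 = x:
  x_0 = 9/8;  a_0 = 2;  x_1 = (x_0 − 2)/7 = -1/8
  x_1 = -1/8;  a_1 = 6;  x_2 = (x_1 − 6)/7 = -7/8
  x_2 = -7/8;  a_2 = 0;  x_3 = (x_2 − 0)/7 = -1/8
Digits: (2, 6, 0).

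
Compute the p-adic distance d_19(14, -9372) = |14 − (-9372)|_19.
d_19(14, -9372) = 1/361

Step 1 — x − y = 14 − (-9372) = 9386. Step 2 — v_19(9386) = 2 (factor: 9386 = (19^2 · 26); the sign does not affect v_p). Step 3 — |x − y|_19 = 19^{-2} = 1/361.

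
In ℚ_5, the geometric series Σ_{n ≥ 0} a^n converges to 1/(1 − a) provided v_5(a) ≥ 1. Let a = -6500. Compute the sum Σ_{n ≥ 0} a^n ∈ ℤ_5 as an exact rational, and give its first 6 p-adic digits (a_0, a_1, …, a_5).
Σ a^n = 1/(1 − a) = 1/6501;  first 6 digits = (1, 0, 0, 3, 4, 2)

v_5(a) = 3 ≥ 1, so the series converges in ℤ_5 to 1/(1 − a) = 1/(1 − (-6500)) = 1/6501. Expand this rational in ℤ_5: compute digits iteratively via d_i = x_i mod 5, x_{i+1} = (x_i − d_i)/5. The first 6 digits are (1, 0, 0, 3, 4, 2).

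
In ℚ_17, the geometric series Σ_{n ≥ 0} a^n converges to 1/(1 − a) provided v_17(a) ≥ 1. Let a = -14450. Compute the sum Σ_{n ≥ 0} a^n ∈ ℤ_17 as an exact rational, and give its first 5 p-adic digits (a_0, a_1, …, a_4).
Σ a^n = 1/(1 − a) = 1/14451;  first 5 digits = (1, 0, 1, 14, 0)

v_17(a) = 2 ≥ 1, so the series converges in ℤ_17 to 1/(1 − a) = 1/(1 − (-14450)) = 1/14451. Expand this rational in ℤ_17: compute digits iteratively via d_i = x_i mod 17, x_{i+1} = (x_i − d_i)/17. The first 5 digits are (1, 0, 1, 14, 0).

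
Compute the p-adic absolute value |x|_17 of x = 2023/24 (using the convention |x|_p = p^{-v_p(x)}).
|2023/24|_17 = 1/289

Step 1 — compute v_17(x) by factoring powers of 17 out of the numerator and denominator: v_17(2023/24) = 2. Step 2 — apply |x|_p = p^{-v_p(x)} = 17^{-2} = 1/289.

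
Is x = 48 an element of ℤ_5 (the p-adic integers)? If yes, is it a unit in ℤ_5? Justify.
x ∈ ℤ_5^× (unit); v_5(x) = 0

ℤ_5 = {x ∈ ℚ_5 : v_5(x) ≥ 0} and ℤ_5^× = {x ∈ ℤ_5 : v_5(x) = 0}. Here v_5(48) = v_5(num) − v_5(den) = 0; compare against these criteria.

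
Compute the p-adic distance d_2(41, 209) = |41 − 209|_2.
d_2(41, 209) = 1/8

Step 1 — x − y = 41 − 209 = -168. Step 2 — v_2(-168) = 3 (factor: -168 = −(2^3 · 21); the sign does not affect v_p). Step 3 — |x − y|_2 = 2^{-3} = 1/8.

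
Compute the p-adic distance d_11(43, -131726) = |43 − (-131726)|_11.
d_11(43, -131726) = 1/14641

Step 1 — x − y = 43 − (-131726) = 131769. Step 2 — v_11(131769) = 4 (factor: 131769 = (11^4 · 9); the sign does not affect v_p). Step 3 — |x − y|_11 = 11^{-4} = 1/14641.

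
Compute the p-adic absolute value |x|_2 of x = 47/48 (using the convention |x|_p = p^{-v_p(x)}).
|47/48|_2 = 16

Step 1 — compute v_2(x) by factoring powers of 2 out of the numerator and denominator: v_2(47/48) = -4. Step 2 — apply |x|_p = p^{-v_p(x)} = 2^{4} = 16.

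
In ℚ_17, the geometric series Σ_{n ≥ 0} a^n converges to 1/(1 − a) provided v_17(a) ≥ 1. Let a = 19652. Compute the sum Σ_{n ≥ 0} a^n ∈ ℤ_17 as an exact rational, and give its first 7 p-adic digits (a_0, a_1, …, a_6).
Σ a^n = 1/(1 − a) = -1/19651;  first 7 digits = (1, 0, 0, 4, 0, 0, 16)

v_17(a) = 3 ≥ 1, so the series converges in ℤ_17 to 1/(1 − a) = 1/(1 − 19652) = -1/19651. Expand this rational in ℤ_17: compute digits iteratively via d_i = x_i mod 17, x_{i+1} = (x_i − d_i)/17. The first 7 digits are (1, 0, 0, 4, 0, 0, 16).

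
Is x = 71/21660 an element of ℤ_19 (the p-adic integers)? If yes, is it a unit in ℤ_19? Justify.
x ∉ ℤ_19 (v_19(x) = -2 < 0)

ℤ_19 = {x ∈ ℚ_19 : v_19(x) ≥ 0} and ℤ_19^× = {x ∈ ℤ_19 : v_19(x) = 0}. Here v_19(71/21660) = v_19(num) − v_19(den) = -2; compare against these criteria.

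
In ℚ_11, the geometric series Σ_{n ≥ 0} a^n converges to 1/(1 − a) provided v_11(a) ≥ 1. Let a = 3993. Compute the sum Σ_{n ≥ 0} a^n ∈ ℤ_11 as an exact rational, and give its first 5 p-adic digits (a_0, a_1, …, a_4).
Σ a^n = 1/(1 − a) = -1/3992;  first 5 digits = (1, 0, 0, 3, 0)

v_11(a) = 3 ≥ 1, so the series converges in ℤ_11 to 1/(1 − a) = 1/(1 − 3993) = -1/3992. Expand this rational in ℤ_11: compute digits iteratively via d_i = x_i mod 11, x_{i+1} = (x_i − d_i)/11. The first 5 digits are (1, 0, 0, 3, 0).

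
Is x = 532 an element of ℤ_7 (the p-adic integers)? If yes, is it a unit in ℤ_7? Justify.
x ∈ ℤ_7 but not a unit; v_7(x) = 1 > 0

ℤ_7 = {x ∈ ℚ_7 : v_7(x) ≥ 0} and ℤ_7^× = {x ∈ ℤ_7 : v_7(x) = 0}. Here v_7(532) = v_7(num) − v_7(den) = 1; compare against these criteria.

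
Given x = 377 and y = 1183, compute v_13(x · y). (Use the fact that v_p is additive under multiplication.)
v_13(445991) = 3

v_p(x) = 1 (factor: 377 = 13^1 · 29); v_p(y) = 2 (factor: 1183 = 13^2 · 7). Additivity: v_p(xy) = v_p(x) + v_p(y) = 1 + 2 = 3. (Direct check: xy = 445991 = 13^3 · (203).)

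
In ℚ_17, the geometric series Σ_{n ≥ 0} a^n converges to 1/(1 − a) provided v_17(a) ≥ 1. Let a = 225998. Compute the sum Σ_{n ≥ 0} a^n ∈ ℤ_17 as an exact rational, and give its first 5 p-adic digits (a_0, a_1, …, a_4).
Σ a^n = 1/(1 − a) = -1/225997;  first 5 digits = (1, 0, 0, 12, 2)

v_17(a) = 3 ≥ 1, so the series converges in ℤ_17 to 1/(1 − a) = 1/(1 − 225998) = -1/225997. Expand this rational in ℤ_17: compute digits iteratively via d_i = x_i mod 17, x_{i+1} = (x_i − d_i)/17. The first 5 digits are (1, 0, 0, 12, 2).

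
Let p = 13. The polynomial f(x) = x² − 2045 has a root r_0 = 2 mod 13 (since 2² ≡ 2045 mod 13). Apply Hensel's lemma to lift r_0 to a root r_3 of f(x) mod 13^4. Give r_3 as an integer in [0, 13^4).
r_3 = 17708 (mod 28561)

Hensel's recurrence: r_{i+1} = r_i − f(r_i)·(f′(r_i))^{-1} mod 13^{i+2}, with f′(x) = 2x. Iterate:
  r_0 = 2 (mod 13)
  r_1 = 132 (mod 169)
  r_2 = 132 (mod 2197)
  r_3 = 17708 (mod 28561)
Final: r_3 = 17708, and one checks f(r_3) ≡ 0 mod 13^4.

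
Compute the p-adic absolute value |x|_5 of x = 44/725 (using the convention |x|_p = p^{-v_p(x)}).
|44/725|_5 = 25

Step 1 — compute v_5(x) by factoring powers of 5 out of the numerator and denominator: v_5(44/725) = -2. Step 2 — apply |x|_p = p^{-v_p(x)} = 5^{2} = 25.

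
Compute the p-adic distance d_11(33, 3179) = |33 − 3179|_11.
d_11(33, 3179) = 1/121

Step 1 — x − y = 33 − 3179 = -3146. Step 2 — v_11(-3146) = 2 (factor: -3146 = −(11^2 · 26); the sign does not affect v_p). Step 3 — |x − y|_11 = 11^{-2} = 1/121.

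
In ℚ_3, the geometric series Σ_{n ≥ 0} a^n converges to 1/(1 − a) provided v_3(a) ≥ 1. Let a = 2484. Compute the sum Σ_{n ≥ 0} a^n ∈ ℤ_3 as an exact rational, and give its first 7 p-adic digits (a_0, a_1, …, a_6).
Σ a^n = 1/(1 − a) = -1/2483;  first 7 digits = (1, 0, 0, 2, 0, 1, 1)

v_3(a) = 3 ≥ 1, so the series converges in ℤ_3 to 1/(1 − a) = 1/(1 − 2484) = -1/2483. Expand this rational in ℤ_3: compute digits iteratively via d_i = x_i mod 3, x_{i+1} = (x_i − d_i)/3. The first 7 digits are (1, 0, 0, 2, 0, 1, 1).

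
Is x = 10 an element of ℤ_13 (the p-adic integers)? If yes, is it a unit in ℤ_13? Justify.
x ∈ ℤ_13^× (unit); v_13(x) = 0

ℤ_13 = {x ∈ ℚ_13 : v_13(x) ≥ 0} and ℤ_13^× = {x ∈ ℤ_13 : v_13(x) = 0}. Here v_13(10) = v_13(num) − v_13(den) = 0; compare against these criteria.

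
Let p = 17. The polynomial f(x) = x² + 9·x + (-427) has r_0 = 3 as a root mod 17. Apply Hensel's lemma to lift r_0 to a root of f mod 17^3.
r_2 = 3131 (mod 4913)

Hensel: r_{i+1} = r_i − f(r_i)·(f′(r_i))^{-1} mod 17^{i+2}, f′(x) = 2x + 9. Iterate:
  r_0 = 3 (mod 17)
  r_1 = 241 (mod 289)
  r_2 = 3131 (mod 4913)
Final: r = 3131 satisfies f(r) ≡ 0 mod 17^3.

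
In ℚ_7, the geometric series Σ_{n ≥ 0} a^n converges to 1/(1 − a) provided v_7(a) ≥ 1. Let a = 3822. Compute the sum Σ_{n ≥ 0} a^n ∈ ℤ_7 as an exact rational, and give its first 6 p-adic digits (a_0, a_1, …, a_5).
Σ a^n = 1/(1 − a) = -1/3821;  first 6 digits = (1, 0, 1, 4, 2, 1)

v_7(a) = 2 ≥ 1, so the series converges in ℤ_7 to 1/(1 − a) = 1/(1 − 3822) = -1/3821. Expand this rational in ℤ_7: compute digits iteratively via d_i = x_i mod 7, x_{i+1} = (x_i − d_i)/7. The first 6 digits are (1, 0, 1, 4, 2, 1).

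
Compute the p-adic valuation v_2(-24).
v_2(-24) = 3

v_2(n) is the largest exponent k such that 2^k divides n. Factor out: -24 = -2^3 · 3. (Sign doesn't affect v_p.) So v_2(-24) = 3.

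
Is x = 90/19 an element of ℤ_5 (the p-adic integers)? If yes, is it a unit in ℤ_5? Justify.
x ∈ ℤ_5 but not a unit; v_5(x) = 1 > 0

ℤ_5 = {x ∈ ℚ_5 : v_5(x) ≥ 0} and ℤ_5^× = {x ∈ ℤ_5 : v_5(x) = 0}. Here v_5(90/19) = v_5(num) − v_5(den) = 1; compare against these criteria.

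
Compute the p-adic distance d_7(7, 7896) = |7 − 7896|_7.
d_7(7, 7896) = 1/343

Step 1 — x − y = 7 − 7896 = -7889. Step 2 — v_7(-7889) = 3 (factor: -7889 = −(7^3 · 23); the sign does not affect v_p). Step 3 — |x − y|_7 = 7^{-3} = 1/343.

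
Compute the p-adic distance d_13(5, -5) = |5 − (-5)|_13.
d_13(5, -5) = 1

Step 1 — x − y = 5 − (-5) = 10. Step 2 — v_13(10) = 0 (factor: 10 = (13^0 · 10); the sign does not affect v_p). Step 3 — |x − y|_13 = 13^{0} = 1.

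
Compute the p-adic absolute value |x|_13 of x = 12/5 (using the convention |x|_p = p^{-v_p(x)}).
|12/5|_13 = 1

Step 1 — compute v_13(x) by factoring powers of 13 out of the numerator and denominator: v_13(12/5) = 0. Step 2 — apply |x|_p = p^{-v_p(x)} = 13^{0} = 1.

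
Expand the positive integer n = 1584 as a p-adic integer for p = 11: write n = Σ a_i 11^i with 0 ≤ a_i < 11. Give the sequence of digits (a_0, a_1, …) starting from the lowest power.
(a_0, a_1, …) = (0, 1, 2, 1)

Repeated division by 11 gives the digits low-to-high: 1584 = 1·11^1 + 2·11^2 + 1·11^3. Digit sequence: (0, 1, 2, 1).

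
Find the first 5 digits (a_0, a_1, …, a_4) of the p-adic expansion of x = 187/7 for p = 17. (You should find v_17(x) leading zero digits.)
(a_0, …, a_4) = (0, 4, 12, 9, 14)

v_17(187/7) = 1, so a_0 = ... = a_0 = 0. Factor out: x = 17^1 · u with u = 11/7 a unit in ℤ_17. Expand u iteratively via a_{v+i} = u_i mod 17, u_{i+1} = (u_i − a_{v+i})/17:
  u_0 = 11/7;  a_1 = 4;  u_1 = (u_0 − 4)/17 = -1/7
  u_1 = -1/7;  a_2 = 12;  u_2 = (u_1 − 12)/17 = -5/7
  u_2 = -5/7;  a_3 = 9;  u_3 = (u_2 − 9)/17 = -4/7
  u_3 = -4/7;  a_4 = 14;  u_4 = (u_3 − 14)/17 = -6/7
Digits: (0, 4, 12, 9, 14).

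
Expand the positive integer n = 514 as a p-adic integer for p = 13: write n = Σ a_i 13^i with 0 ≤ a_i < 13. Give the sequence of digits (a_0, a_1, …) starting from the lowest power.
(a_0, a_1, …) = (7, 0, 3)

Repeated division by 13 gives the digits low-to-high: 514 = 7 + 3·13^2. Digit sequence: (7, 0, 3).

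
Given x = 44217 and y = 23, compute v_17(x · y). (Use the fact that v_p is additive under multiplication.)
v_17(1016991) = 3

v_p(x) = 3 (factor: 44217 = 17^3 · 9); v_p(y) = 0 (factor: 23 = 17^0 · 23). Additivity: v_p(xy) = v_p(x) + v_p(y) = 3 + 0 = 3. (Direct check: xy = 1016991 = 17^3 · (207).)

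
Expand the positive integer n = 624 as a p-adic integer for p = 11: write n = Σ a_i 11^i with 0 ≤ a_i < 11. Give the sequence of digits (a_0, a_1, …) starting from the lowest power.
(a_0, a_1, …) = (8, 1, 5)

Repeated division by 11 gives the digits low-to-high: 624 = 8 + 1·11^1 + 5·11^2. Digit sequence: (8, 1, 5).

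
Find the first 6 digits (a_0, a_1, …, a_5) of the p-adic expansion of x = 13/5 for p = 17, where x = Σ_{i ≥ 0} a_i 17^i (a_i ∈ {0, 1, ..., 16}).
(a_0, …, a_5) = (6, 10, 13, 6, 3, 10)

v_17(13/5) = 0 (numerator and denominator both coprime to 17), so x ∈ ℤ_17^×. Compute digits iteratively via a_i = x_i mod 17, x_{i+1} = (x_i − a_i)/17, with x_0 = x:
  x_0 = 13/5;  a_0 = 6;  x_1 = (x_0 − 6)/17 = -1/5
  x_1 = -1/5;  a_1 = 10;  x_2 = (x_1 − 10)/17 = -3/5
  x_2 = -3/5;  a_2 = 13;  x_3 = (x_2 − 13)/17 = -4/5
  x_3 = -4/5;  a_3 = 6;  x_4 = (x_3 − 6)/17 = -2/5
  x_4 = -2/5;  a_4 = 3;  x_5 = (x_4 − 3)/17 = -1/5
  x_5 = -1/5;  a_5 = 10;  x_6 = (x_5 − 10)/17 = -3/5
Digits: (6, 10, 13, 6, 3, 10).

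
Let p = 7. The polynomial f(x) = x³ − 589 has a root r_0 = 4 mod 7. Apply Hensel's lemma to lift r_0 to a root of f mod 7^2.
r_1 = 18 (mod 49)

Hensel: r_{i+1} = r_i − f(r_i)/f′(r_i) mod 7^{i+2}, where f′(x) = 3x². Iterate:
  r_0 = 4 (mod 7)
  r_1 = 18 (mod 49)
Final: r = 18 with f(r) ≡ 0 mod 7^2.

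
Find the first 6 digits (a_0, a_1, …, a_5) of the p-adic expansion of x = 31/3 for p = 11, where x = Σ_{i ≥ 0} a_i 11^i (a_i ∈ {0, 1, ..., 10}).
(a_0, …, a_5) = (3, 8, 3, 7, 3, 7)

v_11(31/3) = 0 (numerator and denominator both coprime to 11), so x ∈ ℤ_11^×. Compute digits iteratively via a_i = x_i mod 11, x_{i+1} = (x_i − a_i)/11, with x_0 = x:
  x_0 = 31/3;  a_0 = 3;  x_1 = (x_0 − 3)/11 = 2/3
  x_1 = 2/3;  a_1 = 8;  x_2 = (x_1 − 8)/11 = -2/3
  x_2 = -2/3;  a_2 = 3;  x_3 = (x_2 − 3)/11 = -1/3
  x_3 = -1/3;  a_3 = 7;  x_4 = (x_3 − 7)/11 = -2/3
  x_4 = -2/3;  a_4 = 3;  x_5 = (x_4 − 3)/11 = -1/3
  x_5 = -1/3;  a_5 = 7;  x_6 = (x_5 − 7)/11 = -2/3
Digits: (3, 8, 3, 7, 3, 7).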